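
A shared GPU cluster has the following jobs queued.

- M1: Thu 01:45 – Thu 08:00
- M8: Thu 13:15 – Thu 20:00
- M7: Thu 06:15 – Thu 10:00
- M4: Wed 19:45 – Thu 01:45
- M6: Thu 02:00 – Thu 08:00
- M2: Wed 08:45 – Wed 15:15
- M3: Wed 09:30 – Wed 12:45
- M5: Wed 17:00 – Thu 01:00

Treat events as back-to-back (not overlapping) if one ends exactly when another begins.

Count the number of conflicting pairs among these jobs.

5

Two intervals overlap when each starts before the other ends.
Sorted by start: M2, M3, M5, M4, M1, M6, M7, M8.
M3 starts before M2 ends → M2 and M3 overlap.
M5 starts after M2 ends, so nothing later overlaps M2 either.
M5 starts after M3 ends, so nothing later overlaps M3 either.
M4 starts before M5 ends → M5 and M4 overlap.
M1 starts after M5 ends, so nothing later overlaps M5 either.
M1 starts exactly when M4 ends (back-to-back, no overlap), so nothing later overlaps M4 either.
M6 starts before M1 ends → M1 and M6 overlap.
M7 starts before M1 ends → M1 and M7 overlap.
M8 starts after M1 ends.
M7 starts before M6 ends → M6 and M7 overlap.
M8 starts after M6 ends.
M8 starts after M7 ends.
Overlapping pairs: M1 & M6, M1 & M7, M2 & M3, M4 & M5, M6 & M7 — 5 in total.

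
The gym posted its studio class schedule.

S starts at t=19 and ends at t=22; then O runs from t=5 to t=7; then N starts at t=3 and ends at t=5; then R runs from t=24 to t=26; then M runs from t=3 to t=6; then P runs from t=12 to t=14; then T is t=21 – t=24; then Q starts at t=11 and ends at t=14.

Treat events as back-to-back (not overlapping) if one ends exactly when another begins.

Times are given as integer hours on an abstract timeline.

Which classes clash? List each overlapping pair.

Two intervals overlap when each starts before the other ends.
Sorted by start: M, N, O, Q, P, S, T, R.
N starts before M ends → M and N overlap.
O starts before M ends → M and O overlap.
Q starts after M ends; M is clear from here.
O starts exactly when N ends (back-to-back, no overlap); N is clear from here.
Q starts after O ends; O is clear from here.
P starts before Q ends → Q and P overlap.
S starts after Q ends; Q is clear from here.
S starts after P ends; P is clear from here.
T starts before S ends → S and T overlap.
R starts after S ends.
R starts exactly when T ends (back-to-back, no overlap).

M & N, M & O, P & Q, S & T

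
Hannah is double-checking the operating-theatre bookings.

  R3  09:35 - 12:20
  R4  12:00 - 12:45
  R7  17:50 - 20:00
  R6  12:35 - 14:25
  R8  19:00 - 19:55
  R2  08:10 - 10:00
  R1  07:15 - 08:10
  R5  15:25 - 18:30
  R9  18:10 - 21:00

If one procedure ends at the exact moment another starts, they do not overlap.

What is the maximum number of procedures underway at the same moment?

3

Walk through starts and ends in time order (an end at T is processed before a start at T):
07:15 start R1 → 1
08:10 end R1 → 0
08:10 start R2 → 1
09:35 start R3 → 2
10:00 end R2 → 1
12:00 start R4 → 2
12:20 end R3 → 1
12:35 start R6 → 2
12:45 end R4 → 1
14:25 end R6 → 0
15:25 start R5 → 1
17:50 start R7 → 2
18:10 start R9 → 3
18:30 end R5 → 2
19:00 start R8 → 3
19:55 end R8 → 2
20:00 end R7 → 1
21:00 end R9 → 0
Peak is 3, at 18:10 (R5, R7, R9).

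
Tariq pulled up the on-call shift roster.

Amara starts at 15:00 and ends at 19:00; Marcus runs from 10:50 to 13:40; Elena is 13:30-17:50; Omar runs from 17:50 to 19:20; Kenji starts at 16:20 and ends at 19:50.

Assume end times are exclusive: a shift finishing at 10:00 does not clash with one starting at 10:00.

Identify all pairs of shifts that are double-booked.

Amara & Elena, Amara & Kenji, Amara & Omar, Elena & Kenji, Elena & Marcus, Kenji & Omar

Sorted by start: Marcus, Elena, Amara, Kenji, Omar.
Elena starts before Marcus ends → Marcus and Elena overlap.
Amara starts after Marcus ends, so nothing later overlaps Marcus either.
Amara starts before Elena ends → Elena and Amara overlap.
Kenji starts before Elena ends → Elena and Kenji overlap.
Omar starts exactly when Elena ends (back-to-back, no overlap).
Kenji starts before Amara ends → Amara and Kenji overlap.
Omar starts before Amara ends → Amara and Omar overlap.
Omar starts before Kenji ends → Kenji and Omar overlap.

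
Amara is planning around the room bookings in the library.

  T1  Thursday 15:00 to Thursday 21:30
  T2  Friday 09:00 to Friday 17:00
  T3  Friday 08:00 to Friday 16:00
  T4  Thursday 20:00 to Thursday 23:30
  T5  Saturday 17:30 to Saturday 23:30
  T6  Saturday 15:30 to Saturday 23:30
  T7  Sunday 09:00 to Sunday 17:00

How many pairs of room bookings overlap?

3

Sorted by start: T1, T4, T3, T2, T6, T5, T7.
T4 starts before T1 ends → T1 and T4 overlap.
T3 starts after T1 ends — done with T1.
T3 starts after T4 ends — done with T4.
T2 starts before T3 ends → T3 and T2 overlap.
T6 starts after T3 ends — done with T3.
T6 starts after T2 ends — done with T2.
T5 starts before T6 ends → T6 and T5 overlap.
T7 starts after T6 ends.
T7 starts after T5 ends.
Overlapping pairs: T1 & T4, T2 & T3, T5 & T6 — 3 in total.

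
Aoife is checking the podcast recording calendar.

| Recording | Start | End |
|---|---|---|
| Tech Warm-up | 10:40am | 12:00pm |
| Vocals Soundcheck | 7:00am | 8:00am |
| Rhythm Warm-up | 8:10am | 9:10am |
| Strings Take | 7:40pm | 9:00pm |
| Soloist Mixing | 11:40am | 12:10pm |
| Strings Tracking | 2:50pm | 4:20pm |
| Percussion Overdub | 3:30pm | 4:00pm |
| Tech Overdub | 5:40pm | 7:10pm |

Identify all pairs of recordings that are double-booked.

Percussion Overdub & Strings Tracking, Soloist Mixing & Tech Warm-up

Sorted by start: Vocals Soundcheck, Rhythm Warm-up, Tech Warm-up, Soloist Mixing, Strings Tracking, Percussion Overdub, Tech Overdub, Strings Take.
Rhythm Warm-up starts after Vocals Soundcheck ends — done with Vocals Soundcheck.
Tech Warm-up starts after Rhythm Warm-up ends — done with Rhythm Warm-up.
Soloist Mixing starts before Tech Warm-up ends → Tech Warm-up and Soloist Mixing overlap.
Strings Tracking starts after Tech Warm-up ends — done with Tech Warm-up.
Strings Tracking starts after Soloist Mixing ends — done with Soloist Mixing.
Percussion Overdub starts before Strings Tracking ends → Strings Tracking and Percussion Overdub overlap.
Tech Overdub starts after Strings Tracking ends — done with Strings Tracking.
Tech Overdub starts after Percussion Overdub ends — done with Percussion Overdub.
Strings Take starts after Tech Overdub ends.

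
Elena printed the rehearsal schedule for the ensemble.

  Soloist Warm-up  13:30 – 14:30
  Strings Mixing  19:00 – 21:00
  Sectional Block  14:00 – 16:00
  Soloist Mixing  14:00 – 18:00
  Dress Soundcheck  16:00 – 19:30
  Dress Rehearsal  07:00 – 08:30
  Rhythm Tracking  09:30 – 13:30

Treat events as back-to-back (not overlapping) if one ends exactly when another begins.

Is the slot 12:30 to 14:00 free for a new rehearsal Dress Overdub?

Dress Rehearsal: ends 08:30 at or before Dress Overdub starts 12:30 → clear.
Rhythm Tracking: starts 09:30 before Dress Overdub ends 14:00, and ends 13:30 after Dress Overdub starts 12:30 → overlap.
Soloist Warm-up: starts 13:30 before Dress Overdub ends 14:00, and ends 14:30 after Dress Overdub starts 12:30 → overlap.
Soloist Mixing: starts 14:00 at or after Dress Overdub ends 14:00 → clear.
Sectional Block: starts 14:00 at or after Dress Overdub ends 14:00 → clear.
Dress Soundcheck: starts 16:00 at or after Dress Overdub ends 14:00 → clear.
Strings Mixing: starts 19:00 at or after Dress Overdub ends 14:00 → clear.
Dress Overdub overlaps Rhythm Tracking, Soloist Warm-up.

No — it overlaps Rhythm Tracking, Soloist Warm-up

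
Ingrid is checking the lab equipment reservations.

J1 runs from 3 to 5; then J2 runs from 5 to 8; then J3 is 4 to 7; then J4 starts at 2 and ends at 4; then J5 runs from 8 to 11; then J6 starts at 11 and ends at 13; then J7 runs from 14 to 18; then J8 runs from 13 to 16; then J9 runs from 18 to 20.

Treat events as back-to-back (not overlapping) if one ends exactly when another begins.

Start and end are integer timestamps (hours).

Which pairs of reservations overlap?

J1 & J3, J1 & J4, J2 & J3, J7 & J8

Sorted by start: J4, J1, J3, J2, J5, J6, J8, J7, J9.
J1 starts before J4 ends → J4 and J1 overlap.
J3 starts exactly when J4 ends (back-to-back, no overlap); J4 is clear from here.
J3 starts before J1 ends → J1 and J3 overlap.
J2 starts exactly when J1 ends (back-to-back, no overlap); J1 is clear from here.
J2 starts before J3 ends → J3 and J2 overlap.
J5 starts after J3 ends; J3 is clear from here.
J5 starts exactly when J2 ends (back-to-back, no overlap); J2 is clear from here.
J6 starts exactly when J5 ends (back-to-back, no overlap); J5 is clear from here.
J8 starts exactly when J6 ends (back-to-back, no overlap); J6 is clear from here.
J7 starts before J8 ends → J8 and J7 overlap.
J9 starts after J8 ends.
J9 starts exactly when J7 ends (back-to-back, no overlap).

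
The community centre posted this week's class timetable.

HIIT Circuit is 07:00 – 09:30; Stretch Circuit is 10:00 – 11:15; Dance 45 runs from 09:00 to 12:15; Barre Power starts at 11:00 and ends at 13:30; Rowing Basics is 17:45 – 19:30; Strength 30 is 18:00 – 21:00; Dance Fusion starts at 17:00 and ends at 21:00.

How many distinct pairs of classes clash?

Sorted by start: HIIT Circuit, Dance 45, Stretch Circuit, Barre Power, Dance Fusion, Rowing Basics, Strength 30.
Dance 45 starts before HIIT Circuit ends → HIIT Circuit and Dance 45 overlap.
Stretch Circuit starts after HIIT Circuit ends — done with HIIT Circuit.
Stretch Circuit starts before Dance 45 ends → Dance 45 and Stretch Circuit overlap.
Barre Power starts before Dance 45 ends → Dance 45 and Barre Power overlap.
Dance Fusion starts after Dance 45 ends — done with Dance 45.
Barre Power starts before Stretch Circuit ends → Stretch Circuit and Barre Power overlap.
Dance Fusion starts after Stretch Circuit ends — done with Stretch Circuit.
Dance Fusion starts after Barre Power ends — done with Barre Power.
Rowing Basics starts before Dance Fusion ends → Dance Fusion and Rowing Basics overlap.
Strength 30 starts before Dance Fusion ends → Dance Fusion and Strength 30 overlap.
Strength 30 starts before Rowing Basics ends → Rowing Basics and Strength 30 overlap.
Overlapping pairs: Barre Power & Dance 45, Barre Power & Stretch Circuit, Dance 45 & HIIT Circuit, Dance 45 & Stretch Circuit, Dance Fusion & Rowing Basics, Dance Fusion & Strength 30, Rowing Basics & Strength 30 — 7 in total.

7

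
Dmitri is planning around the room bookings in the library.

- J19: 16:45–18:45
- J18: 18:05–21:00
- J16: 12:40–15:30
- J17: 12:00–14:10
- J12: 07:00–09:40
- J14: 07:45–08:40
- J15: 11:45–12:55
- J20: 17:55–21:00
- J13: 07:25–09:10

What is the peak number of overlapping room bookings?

3

Sweep the timeline, counting +1 at each start and −1 at each end (ends before starts at a tie):
07:00 start J12 → 1
07:25 start J13 → 2
07:45 start J14 → 3
08:40 end J14 → 2
09:10 end J13 → 1
09:40 end J12 → 0
11:45 start J15 → 1
12:00 start J17 → 2
12:40 start J16 → 3
12:55 end J15 → 2
14:10 end J17 → 1
15:30 end J16 → 0
16:45 start J19 → 1
17:55 start J20 → 2
18:05 start J18 → 3
18:45 end J19 → 2
21:00 end J18 → 1
21:00 end J20 → 0
Peak is 3, at 07:45 (J12, J13, J14).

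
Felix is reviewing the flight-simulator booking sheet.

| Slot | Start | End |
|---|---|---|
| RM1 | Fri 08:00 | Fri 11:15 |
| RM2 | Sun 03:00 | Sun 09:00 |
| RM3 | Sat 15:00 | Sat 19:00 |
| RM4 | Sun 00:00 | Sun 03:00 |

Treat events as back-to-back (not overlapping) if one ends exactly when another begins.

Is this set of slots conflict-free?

Sorted by start: RM1, RM3, RM4, RM2.
RM3 starts after RM1 ends, so RM1 has no further overlaps.
RM4 starts after RM3 ends, so RM3 has no further overlaps.
RM2 starts exactly when RM4 ends (back-to-back, no overlap).
Every pair is clear; the schedule has no overlaps.

Yes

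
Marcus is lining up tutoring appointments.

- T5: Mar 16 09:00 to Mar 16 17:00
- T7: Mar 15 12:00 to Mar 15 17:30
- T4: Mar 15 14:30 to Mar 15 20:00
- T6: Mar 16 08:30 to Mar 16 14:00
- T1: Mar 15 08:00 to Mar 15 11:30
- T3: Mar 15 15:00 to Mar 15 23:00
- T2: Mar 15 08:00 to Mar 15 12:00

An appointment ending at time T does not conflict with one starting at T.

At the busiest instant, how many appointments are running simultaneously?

3

Sweep the timeline, counting +1 at each start and −1 at each end (ends before starts at a tie):
Mar 15 08:00 start T1 → 1
Mar 15 08:00 start T2 → 2
Mar 15 11:30 end T1 → 1
Mar 15 12:00 end T2 → 0
Mar 15 12:00 start T7 → 1
Mar 15 14:30 start T4 → 2
Mar 15 15:00 start T3 → 3
Mar 15 17:30 end T7 → 2
Mar 15 20:00 end T4 → 1
Mar 15 23:00 end T3 → 0
Mar 16 08:30 start T6 → 1
Mar 16 09:00 start T5 → 2
Mar 16 14:00 end T6 → 1
Mar 16 17:00 end T5 → 0
Peak is 3, at Mar 15 15:00 (T3, T4, T7).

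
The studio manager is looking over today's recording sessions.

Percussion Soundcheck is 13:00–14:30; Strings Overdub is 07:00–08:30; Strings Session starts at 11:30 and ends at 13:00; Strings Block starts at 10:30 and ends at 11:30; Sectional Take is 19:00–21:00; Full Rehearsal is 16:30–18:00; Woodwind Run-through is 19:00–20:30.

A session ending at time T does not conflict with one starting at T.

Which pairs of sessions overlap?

Sectional Take & Woodwind Run-through

Check each pair: they overlap iff neither finishes before the other starts.
Sorted by start: Strings Overdub, Strings Block, Strings Session, Percussion Soundcheck, Full Rehearsal, Woodwind Run-through, Sectional Take.
Strings Block starts after Strings Overdub ends, so nothing later overlaps Strings Overdub either.
Strings Session starts exactly when Strings Block ends (back-to-back, no overlap), so nothing later overlaps Strings Block either.
Percussion Soundcheck starts exactly when Strings Session ends (back-to-back, no overlap), so nothing later overlaps Strings Session either.
Full Rehearsal starts after Percussion Soundcheck ends, so nothing later overlaps Percussion Soundcheck either.
Woodwind Run-through starts after Full Rehearsal ends, so nothing later overlaps Full Rehearsal either.
Sectional Take starts before Woodwind Run-through ends → Woodwind Run-through and Sectional Take overlap.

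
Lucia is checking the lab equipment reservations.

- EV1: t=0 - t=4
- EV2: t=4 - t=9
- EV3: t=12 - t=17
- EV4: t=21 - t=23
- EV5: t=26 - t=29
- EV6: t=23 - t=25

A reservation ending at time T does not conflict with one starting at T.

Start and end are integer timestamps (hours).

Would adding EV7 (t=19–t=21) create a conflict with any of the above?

No — it doesn't clash with anything

EV1: ends t=4 at or before EV7 starts t=19 → clear.
EV2: ends t=9 at or before EV7 starts t=19 → clear.
EV3: ends t=17 at or before EV7 starts t=19 → clear.
EV4: starts t=21 at or after EV7 ends t=21 → clear.
EV6: starts t=23 at or after EV7 ends t=21 → clear.
EV5: starts t=26 at or after EV7 ends t=21 → clear.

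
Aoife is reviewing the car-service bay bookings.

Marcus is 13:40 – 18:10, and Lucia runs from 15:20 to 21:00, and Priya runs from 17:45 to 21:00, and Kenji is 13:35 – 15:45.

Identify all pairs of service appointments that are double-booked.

Kenji & Lucia, Kenji & Marcus, Lucia & Marcus, Lucia & Priya, Marcus & Priya

Sorted by start: Kenji, Marcus, Lucia, Priya.
Marcus starts before Kenji ends → Kenji and Marcus overlap.
Lucia starts before Kenji ends → Kenji and Lucia overlap.
Priya starts after Kenji ends.
Lucia starts before Marcus ends → Marcus and Lucia overlap.
Priya starts before Marcus ends → Marcus and Priya overlap.
Priya starts before Lucia ends → Lucia and Priya overlap.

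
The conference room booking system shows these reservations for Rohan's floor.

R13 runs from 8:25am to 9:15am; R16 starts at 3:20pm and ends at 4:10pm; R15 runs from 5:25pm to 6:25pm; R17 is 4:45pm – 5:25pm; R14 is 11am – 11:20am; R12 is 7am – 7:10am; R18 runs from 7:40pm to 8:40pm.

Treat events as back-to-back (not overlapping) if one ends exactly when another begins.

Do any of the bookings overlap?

No

Sorted by start: R12, R13, R14, R16, R17, R15, R18.
R13 starts after R12 ends, so R12 has no further overlaps.
R14 starts after R13 ends, so R13 has no further overlaps.
R16 starts after R14 ends, so R14 has no further overlaps.
R17 starts after R16 ends, so R16 has no further overlaps.
R15 starts exactly when R17 ends (back-to-back, no overlap), so R17 has no further overlaps.
R18 starts after R15 ends.
Every pair is clear; the schedule has no overlaps.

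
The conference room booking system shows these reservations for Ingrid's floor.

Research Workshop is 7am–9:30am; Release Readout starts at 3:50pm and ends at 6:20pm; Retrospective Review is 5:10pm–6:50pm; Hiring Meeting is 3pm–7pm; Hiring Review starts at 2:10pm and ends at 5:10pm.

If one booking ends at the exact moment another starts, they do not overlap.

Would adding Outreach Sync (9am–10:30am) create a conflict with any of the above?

Yes — it overlaps Research Workshop

Research Workshop: starts 7am before Outreach Sync ends 10:30am, and ends 9:30am after Outreach Sync starts 9am → overlap.
Hiring Review: starts 2:10pm at or after Outreach Sync ends 10:30am → clear.
Hiring Meeting: starts 3pm at or after Outreach Sync ends 10:30am → clear.
Release Readout: starts 3:50pm at or after Outreach Sync ends 10:30am → clear.
Retrospective Review: starts 5:10pm at or after Outreach Sync ends 10:30am → clear.
Outreach Sync overlaps Research Workshop.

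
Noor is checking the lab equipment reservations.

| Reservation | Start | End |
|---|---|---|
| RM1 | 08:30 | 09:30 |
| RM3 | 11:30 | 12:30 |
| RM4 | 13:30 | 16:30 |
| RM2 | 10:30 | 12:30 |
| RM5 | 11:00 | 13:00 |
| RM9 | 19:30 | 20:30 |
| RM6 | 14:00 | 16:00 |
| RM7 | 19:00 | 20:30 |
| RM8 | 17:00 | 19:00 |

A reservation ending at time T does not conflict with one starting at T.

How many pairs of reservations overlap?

5

Two intervals overlap when each starts before the other ends.
Sorted by start: RM1, RM2, RM5, RM3, RM4, RM6, RM8, RM7, RM9.
RM2 starts after RM1 ends — done with RM1.
RM5 starts before RM2 ends → RM2 and RM5 overlap.
RM3 starts before RM2 ends → RM2 and RM3 overlap.
RM4 starts after RM2 ends — done with RM2.
RM3 starts before RM5 ends → RM5 and RM3 overlap.
RM4 starts after RM5 ends — done with RM5.
RM4 starts after RM3 ends — done with RM3.
RM6 starts before RM4 ends → RM4 and RM6 overlap.
RM8 starts after RM4 ends — done with RM4.
RM8 starts after RM6 ends — done with RM6.
RM7 starts exactly when RM8 ends (back-to-back, no overlap) — done with RM8.
RM9 starts before RM7 ends → RM7 and RM9 overlap.
Overlapping pairs: RM2 & RM3, RM2 & RM5, RM3 & RM5, RM4 & RM6, RM7 & RM9 — 5 in total.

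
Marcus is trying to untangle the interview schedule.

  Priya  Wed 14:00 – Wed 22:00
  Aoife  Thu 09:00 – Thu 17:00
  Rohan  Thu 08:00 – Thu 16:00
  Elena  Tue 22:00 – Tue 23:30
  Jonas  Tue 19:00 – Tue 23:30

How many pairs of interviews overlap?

2

Sorted by start: Jonas, Elena, Priya, Rohan, Aoife.
Elena starts before Jonas ends → Jonas and Elena overlap.
Priya starts after Jonas ends, so Jonas has no further overlaps.
Priya starts after Elena ends, so Elena has no further overlaps.
Rohan starts after Priya ends, so Priya has no further overlaps.
Aoife starts before Rohan ends → Rohan and Aoife overlap.
Overlapping pairs: Aoife & Rohan, Elena & Jonas — 2 in total.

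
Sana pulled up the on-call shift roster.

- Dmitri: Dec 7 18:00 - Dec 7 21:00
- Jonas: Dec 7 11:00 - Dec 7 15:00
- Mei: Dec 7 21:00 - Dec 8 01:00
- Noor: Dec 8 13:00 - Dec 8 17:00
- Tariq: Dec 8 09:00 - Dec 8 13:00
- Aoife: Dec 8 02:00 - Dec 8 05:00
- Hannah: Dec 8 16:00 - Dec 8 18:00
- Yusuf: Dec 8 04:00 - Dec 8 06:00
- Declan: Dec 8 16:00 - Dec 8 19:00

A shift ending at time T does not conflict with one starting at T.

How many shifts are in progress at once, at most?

3

Walk through starts and ends in time order (an end at T is processed before a start at T):
Dec 7 11:00 start Jonas → 1
Dec 7 15:00 end Jonas → 0
Dec 7 18:00 start Dmitri → 1
Dec 7 21:00 end Dmitri → 0
Dec 7 21:00 start Mei → 1
Dec 8 01:00 end Mei → 0
Dec 8 02:00 start Aoife → 1
Dec 8 04:00 start Yusuf → 2
Dec 8 05:00 end Aoife → 1
Dec 8 06:00 end Yusuf → 0
Dec 8 09:00 start Tariq → 1
Dec 8 13:00 end Tariq → 0
Dec 8 13:00 start Noor → 1
Dec 8 16:00 start Declan → 2
Dec 8 16:00 start Hannah → 3
Dec 8 17:00 end Noor → 2
Dec 8 18:00 end Hannah → 1
Dec 8 19:00 end Declan → 0
Peak is 3, at Dec 8 16:00 (Declan, Hannah, Noor).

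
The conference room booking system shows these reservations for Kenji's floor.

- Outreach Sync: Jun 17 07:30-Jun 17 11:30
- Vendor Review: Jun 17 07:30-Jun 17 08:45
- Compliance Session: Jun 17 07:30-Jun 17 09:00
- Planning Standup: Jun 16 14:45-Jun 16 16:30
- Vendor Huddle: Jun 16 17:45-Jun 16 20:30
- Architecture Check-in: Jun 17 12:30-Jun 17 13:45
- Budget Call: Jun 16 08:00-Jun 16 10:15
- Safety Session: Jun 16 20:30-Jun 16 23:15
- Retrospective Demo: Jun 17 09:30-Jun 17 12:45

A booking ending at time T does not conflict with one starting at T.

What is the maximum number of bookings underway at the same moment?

Walk through starts and ends in time order (an end at T is processed before a start at T):
Jun 16 08:00 start Budget Call → 1
Jun 16 10:15 end Budget Call → 0
Jun 16 14:45 start Planning Standup → 1
Jun 16 16:30 end Planning Standup → 0
Jun 16 17:45 start Vendor Huddle → 1
Jun 16 20:30 end Vendor Huddle → 0
Jun 16 20:30 start Safety Session → 1
Jun 16 23:15 end Safety Session → 0
Jun 17 07:30 start Compliance Session → 1
Jun 17 07:30 start Outreach Sync → 2
Jun 17 07:30 start Vendor Review → 3
Jun 17 08:45 end Vendor Review → 2
Jun 17 09:00 end Compliance Session → 1
Jun 17 09:30 start Retrospective Demo → 2
Jun 17 11:30 end Outreach Sync → 1
Jun 17 12:30 start Architecture Check-in → 2
Jun 17 12:45 end Retrospective Demo → 1
Jun 17 13:45 end Architecture Check-in → 0
Peak is 3, at Jun 17 07:30 (Compliance Session, Outreach Sync, Vendor Review).

3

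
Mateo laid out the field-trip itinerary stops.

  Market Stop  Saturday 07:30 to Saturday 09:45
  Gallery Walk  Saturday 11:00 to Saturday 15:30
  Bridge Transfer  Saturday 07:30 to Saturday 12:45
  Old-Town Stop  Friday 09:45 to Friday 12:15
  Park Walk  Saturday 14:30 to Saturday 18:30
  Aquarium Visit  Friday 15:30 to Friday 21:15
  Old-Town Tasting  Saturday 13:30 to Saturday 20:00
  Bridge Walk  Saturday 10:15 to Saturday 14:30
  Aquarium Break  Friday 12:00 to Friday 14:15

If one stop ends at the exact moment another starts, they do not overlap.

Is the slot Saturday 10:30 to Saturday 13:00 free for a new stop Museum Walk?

Old-Town Stop: ends Friday 12:15 at or before Museum Walk starts Saturday 10:30 → clear.
Aquarium Break: ends Friday 14:15 at or before Museum Walk starts Saturday 10:30 → clear.
Aquarium Visit: ends Friday 21:15 at or before Museum Walk starts Saturday 10:30 → clear.
Market Stop: ends Saturday 09:45 at or before Museum Walk starts Saturday 10:30 → clear.
Bridge Transfer: starts Saturday 07:30 before Museum Walk ends Saturday 13:00, and ends Saturday 12:45 after Museum Walk starts Saturday 10:30 → overlap.
Bridge Walk: starts Saturday 10:15 before Museum Walk ends Saturday 13:00, and ends Saturday 14:30 after Museum Walk starts Saturday 10:30 → overlap.
Gallery Walk: starts Saturday 11:00 before Museum Walk ends Saturday 13:00, and ends Saturday 15:30 after Museum Walk starts Saturday 10:30 → overlap.
Old-Town Tasting: starts Saturday 13:30 at or after Museum Walk ends Saturday 13:00 → clear.
Park Walk: starts Saturday 14:30 at or after Museum Walk ends Saturday 13:00 → clear.
Museum Walk overlaps Bridge Transfer, Gallery Walk, Bridge Walk.

No — it overlaps Bridge Transfer, Bridge Walk, Gallery Walk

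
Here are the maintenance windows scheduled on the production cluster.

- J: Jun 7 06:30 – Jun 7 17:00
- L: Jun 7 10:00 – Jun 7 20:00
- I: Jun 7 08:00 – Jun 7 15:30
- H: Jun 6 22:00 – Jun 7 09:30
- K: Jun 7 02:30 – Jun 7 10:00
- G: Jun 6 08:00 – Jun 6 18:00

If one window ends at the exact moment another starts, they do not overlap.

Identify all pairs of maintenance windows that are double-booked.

Two intervals overlap when each starts before the other ends.
Sorted by start: G, H, K, J, I, L.
H starts after G ends — done with G.
K starts before H ends → H and K overlap.
J starts before H ends → H and J overlap.
I starts before H ends → H and I overlap.
L starts after H ends.
J starts before K ends → K and J overlap.
I starts before K ends → K and I overlap.
L starts exactly when K ends (back-to-back, no overlap).
I starts before J ends → J and I overlap.
L starts before J ends → J and L overlap.
L starts before I ends → I and L overlap.

H & I, H & J, H & K, I & J, I & K, I & L, J & K, J & L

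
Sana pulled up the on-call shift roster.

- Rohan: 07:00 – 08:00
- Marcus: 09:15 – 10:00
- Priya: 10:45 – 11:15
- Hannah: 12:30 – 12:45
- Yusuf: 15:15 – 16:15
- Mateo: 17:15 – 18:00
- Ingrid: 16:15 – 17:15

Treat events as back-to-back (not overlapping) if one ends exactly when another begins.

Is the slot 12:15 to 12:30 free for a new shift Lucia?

Rohan: ends 08:00 at or before Lucia starts 12:15 → clear.
Marcus: ends 10:00 at or before Lucia starts 12:15 → clear.
Priya: ends 11:15 at or before Lucia starts 12:15 → clear.
Hannah: starts 12:30 at or after Lucia ends 12:30 → clear.
Yusuf: starts 15:15 at or after Lucia ends 12:30 → clear.
Ingrid: starts 16:15 at or after Lucia ends 12:30 → clear.
Mateo: starts 17:15 at or after Lucia ends 12:30 → clear.

Yes — the slot is free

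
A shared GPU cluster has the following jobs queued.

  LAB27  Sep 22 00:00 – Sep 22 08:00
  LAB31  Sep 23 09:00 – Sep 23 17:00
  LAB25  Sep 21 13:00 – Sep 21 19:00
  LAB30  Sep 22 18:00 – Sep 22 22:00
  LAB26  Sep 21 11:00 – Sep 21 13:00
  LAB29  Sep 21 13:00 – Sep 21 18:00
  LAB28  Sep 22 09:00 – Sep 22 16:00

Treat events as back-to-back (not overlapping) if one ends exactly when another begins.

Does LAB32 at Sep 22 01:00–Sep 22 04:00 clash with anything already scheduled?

LAB26: ends Sep 21 13:00 at or before LAB32 starts Sep 22 01:00 → clear.
LAB25: ends Sep 21 19:00 at or before LAB32 starts Sep 22 01:00 → clear.
LAB29: ends Sep 21 18:00 at or before LAB32 starts Sep 22 01:00 → clear.
LAB27: starts Sep 22 00:00 before LAB32 ends Sep 22 04:00, and ends Sep 22 08:00 after LAB32 starts Sep 22 01:00 → overlap.
LAB28: starts Sep 22 09:00 at or after LAB32 ends Sep 22 04:00 → clear.
LAB30: starts Sep 22 18:00 at or after LAB32 ends Sep 22 04:00 → clear.
LAB31: starts Sep 23 09:00 at or after LAB32 ends Sep 22 04:00 → clear.
LAB32 overlaps LAB27.

Yes — it overlaps LAB27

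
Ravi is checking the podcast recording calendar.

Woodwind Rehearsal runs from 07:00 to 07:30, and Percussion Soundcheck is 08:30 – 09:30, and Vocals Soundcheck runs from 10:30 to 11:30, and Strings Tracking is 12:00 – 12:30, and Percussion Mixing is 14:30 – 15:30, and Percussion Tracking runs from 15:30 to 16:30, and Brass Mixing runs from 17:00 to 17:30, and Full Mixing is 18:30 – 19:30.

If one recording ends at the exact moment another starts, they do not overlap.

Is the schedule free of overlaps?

Sorted by start: Woodwind Rehearsal, Percussion Soundcheck, Vocals Soundcheck, Strings Tracking, Percussion Mixing, Percussion Tracking, Brass Mixing, Full Mixing.
Percussion Soundcheck starts after Woodwind Rehearsal ends, so Woodwind Rehearsal has no further overlaps.
Vocals Soundcheck starts after Percussion Soundcheck ends, so Percussion Soundcheck has no further overlaps.
Strings Tracking starts after Vocals Soundcheck ends, so Vocals Soundcheck has no further overlaps.
Percussion Mixing starts after Strings Tracking ends, so Strings Tracking has no further overlaps.
Percussion Tracking starts exactly when Percussion Mixing ends (back-to-back, no overlap), so Percussion Mixing has no further overlaps.
Brass Mixing starts after Percussion Tracking ends, so Percussion Tracking has no further overlaps.
Full Mixing starts after Brass Mixing ends.
Every pair is clear; the schedule has no overlaps.

Yes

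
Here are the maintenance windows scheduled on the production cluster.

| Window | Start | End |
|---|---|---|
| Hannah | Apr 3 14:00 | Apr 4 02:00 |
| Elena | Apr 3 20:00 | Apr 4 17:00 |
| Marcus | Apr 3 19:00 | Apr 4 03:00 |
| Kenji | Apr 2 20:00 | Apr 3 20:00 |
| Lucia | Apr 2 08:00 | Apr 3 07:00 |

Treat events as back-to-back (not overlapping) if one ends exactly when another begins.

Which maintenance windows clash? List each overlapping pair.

Elena & Hannah, Elena & Marcus, Hannah & Kenji, Hannah & Marcus, Kenji & Lucia, Kenji & Marcus

Sorted by start: Lucia, Kenji, Hannah, Marcus, Elena.
Kenji starts before Lucia ends → Lucia and Kenji overlap.
Hannah starts after Lucia ends, so nothing later overlaps Lucia either.
Hannah starts before Kenji ends → Kenji and Hannah overlap.
Marcus starts before Kenji ends → Kenji and Marcus overlap.
Elena starts exactly when Kenji ends (back-to-back, no overlap).
Marcus starts before Hannah ends → Hannah and Marcus overlap.
Elena starts before Hannah ends → Hannah and Elena overlap.
Elena starts before Marcus ends → Marcus and Elena overlap.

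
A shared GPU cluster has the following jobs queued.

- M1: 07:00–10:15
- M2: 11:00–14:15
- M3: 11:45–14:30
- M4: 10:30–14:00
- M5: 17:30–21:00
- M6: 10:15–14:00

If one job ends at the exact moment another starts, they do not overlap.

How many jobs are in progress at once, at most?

4

Walk through starts and ends in time order (an end at T is processed before a start at T):
07:00 start M1 → 1
10:15 end M1 → 0
10:15 start M6 → 1
10:30 start M4 → 2
11:00 start M2 → 3
11:45 start M3 → 4
14:00 end M4 → 3
14:00 end M6 → 2
14:15 end M2 → 1
14:30 end M3 → 0
17:30 start M5 → 1
21:00 end M5 → 0
Peak is 4, at 11:45 (M2, M3, M4, M6).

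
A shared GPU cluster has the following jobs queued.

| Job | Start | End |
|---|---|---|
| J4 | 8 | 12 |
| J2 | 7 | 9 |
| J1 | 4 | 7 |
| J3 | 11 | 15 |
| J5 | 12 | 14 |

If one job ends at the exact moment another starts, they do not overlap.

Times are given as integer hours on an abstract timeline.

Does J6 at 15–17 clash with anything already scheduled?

No — it doesn't clash with anything

J1: ends 7 at or before J6 starts 15 → clear.
J2: ends 9 at or before J6 starts 15 → clear.
J4: ends 12 at or before J6 starts 15 → clear.
J3: ends 15 at or before J6 starts 15 → clear.
J5: ends 14 at or before J6 starts 15 → clear.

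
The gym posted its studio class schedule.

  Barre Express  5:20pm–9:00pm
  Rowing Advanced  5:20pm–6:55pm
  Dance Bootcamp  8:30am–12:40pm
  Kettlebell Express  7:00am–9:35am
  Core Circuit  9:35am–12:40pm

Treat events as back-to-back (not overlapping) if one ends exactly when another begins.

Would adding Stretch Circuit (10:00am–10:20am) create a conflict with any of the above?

Kettlebell Express: ends 9:35am at or before Stretch Circuit starts 10:00am → clear.
Dance Bootcamp: starts 8:30am before Stretch Circuit ends 10:20am, and ends 12:40pm after Stretch Circuit starts 10:00am → overlap.
Core Circuit: starts 9:35am before Stretch Circuit ends 10:20am, and ends 12:40pm after Stretch Circuit starts 10:00am → overlap.
Barre Express: starts 5:20pm at or after Stretch Circuit ends 10:20am → clear.
Rowing Advanced: starts 5:20pm at or after Stretch Circuit ends 10:20am → clear.
Stretch Circuit overlaps Core Circuit, Dance Bootcamp.

Yes — it overlaps Core Circuit, Dance Bootcamp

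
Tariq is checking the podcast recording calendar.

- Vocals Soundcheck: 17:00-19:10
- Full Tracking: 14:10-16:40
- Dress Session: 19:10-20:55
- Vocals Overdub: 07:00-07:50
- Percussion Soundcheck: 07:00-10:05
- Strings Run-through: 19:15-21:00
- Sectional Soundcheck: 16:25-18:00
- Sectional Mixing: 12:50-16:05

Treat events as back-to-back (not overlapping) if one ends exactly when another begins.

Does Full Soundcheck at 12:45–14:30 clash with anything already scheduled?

Yes — it overlaps Full Tracking, Sectional Mixing

Vocals Overdub: ends 07:50 at or before Full Soundcheck starts 12:45 → clear.
Percussion Soundcheck: ends 10:05 at or before Full Soundcheck starts 12:45 → clear.
Sectional Mixing: starts 12:50 before Full Soundcheck ends 14:30, and ends 16:05 after Full Soundcheck starts 12:45 → overlap.
Full Tracking: starts 14:10 before Full Soundcheck ends 14:30, and ends 16:40 after Full Soundcheck starts 12:45 → overlap.
Sectional Soundcheck: starts 16:25 at or after Full Soundcheck ends 14:30 → clear.
Vocals Soundcheck: starts 17:00 at or after Full Soundcheck ends 14:30 → clear.
Dress Session: starts 19:10 at or after Full Soundcheck ends 14:30 → clear.
Strings Run-through: starts 19:15 at or after Full Soundcheck ends 14:30 → clear.
Full Soundcheck overlaps Sectional Mixing, Full Tracking.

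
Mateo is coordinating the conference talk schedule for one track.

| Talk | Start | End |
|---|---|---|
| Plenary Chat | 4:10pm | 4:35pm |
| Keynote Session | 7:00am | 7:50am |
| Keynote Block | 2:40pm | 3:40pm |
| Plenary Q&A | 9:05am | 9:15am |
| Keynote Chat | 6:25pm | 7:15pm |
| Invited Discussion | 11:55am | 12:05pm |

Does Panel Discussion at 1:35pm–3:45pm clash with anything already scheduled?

Keynote Session: ends 7:50am at or before Panel Discussion starts 1:35pm → clear.
Plenary Q&A: ends 9:15am at or before Panel Discussion starts 1:35pm → clear.
Invited Discussion: ends 12:05pm at or before Panel Discussion starts 1:35pm → clear.
Keynote Block: starts 2:40pm before Panel Discussion ends 3:45pm, and ends 3:40pm after Panel Discussion starts 1:35pm → overlap.
Plenary Chat: starts 4:10pm at or after Panel Discussion ends 3:45pm → clear.
Keynote Chat: starts 6:25pm at or after Panel Discussion ends 3:45pm → clear.
Panel Discussion overlaps Keynote Block.

Yes — it overlaps Keynote Block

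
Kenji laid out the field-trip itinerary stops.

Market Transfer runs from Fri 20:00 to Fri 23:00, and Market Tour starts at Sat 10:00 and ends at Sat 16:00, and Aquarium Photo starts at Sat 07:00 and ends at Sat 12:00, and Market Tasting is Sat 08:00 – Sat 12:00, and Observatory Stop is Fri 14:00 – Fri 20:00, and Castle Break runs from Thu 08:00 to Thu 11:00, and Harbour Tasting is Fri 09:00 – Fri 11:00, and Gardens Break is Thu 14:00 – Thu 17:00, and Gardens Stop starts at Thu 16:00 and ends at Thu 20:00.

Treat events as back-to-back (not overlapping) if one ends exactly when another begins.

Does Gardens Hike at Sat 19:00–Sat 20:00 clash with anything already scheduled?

Castle Break: ends Thu 11:00 at or before Gardens Hike starts Sat 19:00 → clear.
Gardens Break: ends Thu 17:00 at or before Gardens Hike starts Sat 19:00 → clear.
Gardens Stop: ends Thu 20:00 at or before Gardens Hike starts Sat 19:00 → clear.
Harbour Tasting: ends Fri 11:00 at or before Gardens Hike starts Sat 19:00 → clear.
Observatory Stop: ends Fri 20:00 at or before Gardens Hike starts Sat 19:00 → clear.
Market Transfer: ends Fri 23:00 at or before Gardens Hike starts Sat 19:00 → clear.
Aquarium Photo: ends Sat 12:00 at or before Gardens Hike starts Sat 19:00 → clear.
Market Tasting: ends Sat 12:00 at or before Gardens Hike starts Sat 19:00 → clear.
Market Tour: ends Sat 16:00 at or before Gardens Hike starts Sat 19:00 → clear.

No — it doesn't clash with anything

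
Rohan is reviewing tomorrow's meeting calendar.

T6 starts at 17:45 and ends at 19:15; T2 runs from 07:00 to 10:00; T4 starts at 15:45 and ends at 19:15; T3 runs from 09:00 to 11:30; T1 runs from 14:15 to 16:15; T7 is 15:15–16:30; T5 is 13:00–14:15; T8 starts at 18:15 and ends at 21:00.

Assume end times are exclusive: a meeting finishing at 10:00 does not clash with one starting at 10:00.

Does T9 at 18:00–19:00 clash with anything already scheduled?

Yes — it overlaps T4, T6, T8

T2: ends 10:00 at or before T9 starts 18:00 → clear.
T3: ends 11:30 at or before T9 starts 18:00 → clear.
T5: ends 14:15 at or before T9 starts 18:00 → clear.
T1: ends 16:15 at or before T9 starts 18:00 → clear.
T7: ends 16:30 at or before T9 starts 18:00 → clear.
T4: starts 15:45 before T9 ends 19:00, and ends 19:15 after T9 starts 18:00 → overlap.
T6: starts 17:45 before T9 ends 19:00, and ends 19:15 after T9 starts 18:00 → overlap.
T8: starts 18:15 before T9 ends 19:00, and ends 21:00 after T9 starts 18:00 → overlap.
T9 overlaps T4, T6, T8.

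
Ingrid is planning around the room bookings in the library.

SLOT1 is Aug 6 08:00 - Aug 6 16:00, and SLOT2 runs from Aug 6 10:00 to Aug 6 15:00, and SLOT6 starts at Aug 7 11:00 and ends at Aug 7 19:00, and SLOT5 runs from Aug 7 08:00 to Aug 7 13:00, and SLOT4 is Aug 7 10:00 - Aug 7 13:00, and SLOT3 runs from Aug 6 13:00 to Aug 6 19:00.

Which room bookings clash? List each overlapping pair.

Two intervals overlap when each starts before the other ends.
Sorted by start: SLOT1, SLOT2, SLOT3, SLOT5, SLOT4, SLOT6.
SLOT2 starts before SLOT1 ends → SLOT1 and SLOT2 overlap.
SLOT3 starts before SLOT1 ends → SLOT1 and SLOT3 overlap.
SLOT5 starts after SLOT1 ends, so SLOT1 has no further overlaps.
SLOT3 starts before SLOT2 ends → SLOT2 and SLOT3 overlap.
SLOT5 starts after SLOT2 ends, so SLOT2 has no further overlaps.
SLOT5 starts after SLOT3 ends, so SLOT3 has no further overlaps.
SLOT4 starts before SLOT5 ends → SLOT5 and SLOT4 overlap.
SLOT6 starts before SLOT5 ends → SLOT5 and SLOT6 overlap.
SLOT6 starts before SLOT4 ends → SLOT4 and SLOT6 overlap.

SLOT1 & SLOT2, SLOT1 & SLOT3, SLOT2 & SLOT3, SLOT4 & SLOT5, SLOT4 & SLOT6, SLOT5 & SLOT6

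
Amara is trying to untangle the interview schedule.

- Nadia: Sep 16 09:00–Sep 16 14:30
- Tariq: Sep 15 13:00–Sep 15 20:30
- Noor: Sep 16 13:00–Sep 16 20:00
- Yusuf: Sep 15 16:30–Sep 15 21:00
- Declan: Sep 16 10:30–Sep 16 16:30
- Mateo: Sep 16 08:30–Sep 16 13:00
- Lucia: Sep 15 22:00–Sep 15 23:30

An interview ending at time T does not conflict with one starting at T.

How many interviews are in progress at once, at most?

3

Sort all start/end points and keep a running count:
Sep 15 13:00 start Tariq → 1
Sep 15 16:30 start Yusuf → 2
Sep 15 20:30 end Tariq → 1
Sep 15 21:00 end Yusuf → 0
Sep 15 22:00 start Lucia → 1
Sep 15 23:30 end Lucia → 0
Sep 16 08:30 start Mateo → 1
Sep 16 09:00 start Nadia → 2
Sep 16 10:30 start Declan → 3
Sep 16 13:00 end Mateo → 2
Sep 16 13:00 start Noor → 3
Sep 16 14:30 end Nadia → 2
Sep 16 16:30 end Declan → 1
Sep 16 20:00 end Noor → 0
Peak is 3, at Sep 16 10:30 (Declan, Mateo, Nadia).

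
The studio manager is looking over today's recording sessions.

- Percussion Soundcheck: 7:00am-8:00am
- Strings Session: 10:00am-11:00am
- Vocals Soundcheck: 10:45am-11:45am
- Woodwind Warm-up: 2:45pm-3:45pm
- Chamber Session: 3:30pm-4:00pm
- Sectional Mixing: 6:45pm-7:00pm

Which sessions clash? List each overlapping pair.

Chamber Session & Woodwind Warm-up, Strings Session & Vocals Soundcheck

Sorted by start: Percussion Soundcheck, Strings Session, Vocals Soundcheck, Woodwind Warm-up, Chamber Session, Sectional Mixing.
Strings Session starts after Percussion Soundcheck ends; Percussion Soundcheck is clear from here.
Vocals Soundcheck starts before Strings Session ends → Strings Session and Vocals Soundcheck overlap.
Woodwind Warm-up starts after Strings Session ends; Strings Session is clear from here.
Woodwind Warm-up starts after Vocals Soundcheck ends; Vocals Soundcheck is clear from here.
Chamber Session starts before Woodwind Warm-up ends → Woodwind Warm-up and Chamber Session overlap.
Sectional Mixing starts after Woodwind Warm-up ends.
Sectional Mixing starts after Chamber Session ends.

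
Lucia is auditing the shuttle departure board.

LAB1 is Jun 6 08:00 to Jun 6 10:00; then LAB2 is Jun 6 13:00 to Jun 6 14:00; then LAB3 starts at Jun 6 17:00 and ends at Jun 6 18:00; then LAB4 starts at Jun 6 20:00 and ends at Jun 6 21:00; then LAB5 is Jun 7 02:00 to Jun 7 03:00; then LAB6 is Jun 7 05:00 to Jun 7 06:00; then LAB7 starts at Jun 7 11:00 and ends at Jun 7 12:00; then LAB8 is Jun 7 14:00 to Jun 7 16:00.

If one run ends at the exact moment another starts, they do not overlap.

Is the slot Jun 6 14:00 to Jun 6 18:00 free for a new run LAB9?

No — it overlaps LAB3

LAB1: ends Jun 6 10:00 at or before LAB9 starts Jun 6 14:00 → clear.
LAB2: ends Jun 6 14:00 at or before LAB9 starts Jun 6 14:00 → clear.
LAB3: starts Jun 6 17:00 before LAB9 ends Jun 6 18:00, and ends Jun 6 18:00 after LAB9 starts Jun 6 14:00 → overlap.
LAB4: starts Jun 6 20:00 at or after LAB9 ends Jun 6 18:00 → clear.
LAB5: starts Jun 7 02:00 at or after LAB9 ends Jun 6 18:00 → clear.
LAB6: starts Jun 7 05:00 at or after LAB9 ends Jun 6 18:00 → clear.
LAB7: starts Jun 7 11:00 at or after LAB9 ends Jun 6 18:00 → clear.
LAB8: starts Jun 7 14:00 at or after LAB9 ends Jun 6 18:00 → clear.
LAB9 overlaps LAB3.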